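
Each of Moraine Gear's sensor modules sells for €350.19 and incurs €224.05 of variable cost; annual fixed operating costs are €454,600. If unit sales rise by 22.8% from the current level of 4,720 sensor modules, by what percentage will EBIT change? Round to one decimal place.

+96.4%

Total contribution margin = 4,720 × €126.14 = €595,380.80.
Operating income = contribution − fixed costs = €595,380.80 − €454,600 = €140,780.80.
So DOL = total CM / EBIT = €595,380.80 / €140,780.80 = 4.2291.
%ΔEBIT = DOL × %ΔSales = 4.2291 × +22.8% = +96.4%.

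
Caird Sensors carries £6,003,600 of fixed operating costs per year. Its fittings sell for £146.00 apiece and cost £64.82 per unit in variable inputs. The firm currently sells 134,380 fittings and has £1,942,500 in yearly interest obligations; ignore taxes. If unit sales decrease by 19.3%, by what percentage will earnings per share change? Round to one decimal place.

Total contribution margin = 134,380 × £81.18 = £10,908,968.40.
EBIT = £10,908,968.40 − £6,003,600 = £4,905,368.40.
After interest of £1,942,500.00, pre-tax earnings = £2,962,868.40.
Degree of combined leverage = contribution ÷ (EBIT − I) = £10,908,968.40 ÷ £2,962,868.40 = 3.6819.
EPS therefore changes by 3.6819 × (-19.3%) = -71.1%.

-71.1%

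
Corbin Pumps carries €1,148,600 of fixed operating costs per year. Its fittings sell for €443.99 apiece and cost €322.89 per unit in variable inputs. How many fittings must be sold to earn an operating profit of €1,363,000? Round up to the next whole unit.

Contribution margin per unit = €443.99 − €322.89 = €121.10.
Need Q such that Q × €121.10 − €1,148,600 = €1,363,000, i.e. Q = €2,511,600 / €121.10 = 20,739.88 → 20,740.

20,740 fittings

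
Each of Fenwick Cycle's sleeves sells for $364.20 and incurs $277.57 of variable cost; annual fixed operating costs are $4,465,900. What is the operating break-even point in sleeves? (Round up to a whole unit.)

51,552 sleeves

Contribution margin per unit = $364.20 − $277.57 = $86.63.
Units to break even: $4,465,900 ÷ $86.63 = 51,551.43, rounded up to 51,552.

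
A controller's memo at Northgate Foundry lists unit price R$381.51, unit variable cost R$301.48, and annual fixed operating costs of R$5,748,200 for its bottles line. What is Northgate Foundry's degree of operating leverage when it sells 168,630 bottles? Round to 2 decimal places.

Total contribution margin = 168,630 × R$80.03 = R$13,495,458.90.
Subtracting fixed costs: EBIT = R$13,495,458.90 − R$5,748,200 = R$7,747,258.90.
Degree of operating leverage = R$13,495,458.90 / R$7,747,258.90 = 1.7420.

1.74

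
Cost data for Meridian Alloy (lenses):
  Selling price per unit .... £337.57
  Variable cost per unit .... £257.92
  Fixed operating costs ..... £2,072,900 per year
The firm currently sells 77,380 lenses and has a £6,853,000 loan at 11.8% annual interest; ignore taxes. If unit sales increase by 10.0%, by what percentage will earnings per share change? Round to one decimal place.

Contribution at this volume is 77,380 × £79.65 = £6,163,317.00.
Subtracting fixed costs: EBIT = £6,163,317.00 − £2,072,900 = £4,090,417.00.
Interest = £808,654.00, so EBIT − I = £3,281,763.00.
DCL = total CM / (EBIT − I) = £6,163,317.00 / £3,281,763.00 = 1.8781.
EPS therefore changes by 1.8781 × (+10.0%) = +18.8%.

+18.8%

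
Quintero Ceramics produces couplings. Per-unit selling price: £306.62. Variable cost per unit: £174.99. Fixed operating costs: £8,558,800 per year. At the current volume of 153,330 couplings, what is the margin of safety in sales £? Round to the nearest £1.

£27,077,106

Each unit contributes £306.62 − £174.99 = £131.63. Break-even units = £8,558,800 ÷ £131.63 = 65,021.65; break-even revenue = 65,021.65 × £306.62 = £19,936,938.81.
Actual sales revenue = 153,330 × £306.62 = £47,014,044.60.
Margin of safety = £47,014,044.60 − £19,936,938.81 = £27,077,106.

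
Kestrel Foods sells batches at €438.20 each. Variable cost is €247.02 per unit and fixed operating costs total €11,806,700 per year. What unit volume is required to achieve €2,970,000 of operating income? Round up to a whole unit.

77,293 batches

Each unit contributes €438.20 − €247.02 = €191.18.
Units = (FC + target) / CM = (€11,806,700 + €2,970,000) / €191.18 = 77,292.08, so 77,293 batches.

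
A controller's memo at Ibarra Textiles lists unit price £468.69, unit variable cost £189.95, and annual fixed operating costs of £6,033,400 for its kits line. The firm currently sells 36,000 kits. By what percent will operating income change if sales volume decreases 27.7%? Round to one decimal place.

Contribution at this volume is 36,000 × £278.74 = £10,034,640.00.
Operating income = contribution − fixed costs = £10,034,640.00 − £6,033,400 = £4,001,240.00.
DOL = contribution ÷ EBIT = £10,034,640.00 ÷ £4,001,240.00 = 2.5079.
%ΔEBIT = DOL × %ΔSales = 2.5079 × -27.7% = -69.5%.

-69.5%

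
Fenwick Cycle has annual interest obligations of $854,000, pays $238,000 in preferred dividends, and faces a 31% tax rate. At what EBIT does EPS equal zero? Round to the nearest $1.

$1,198,928

Preferred dividends are paid after tax, so their pre-tax equivalent is $238,000 ÷ (1 − 0.31) = $344,927.54.
Financial break-even EBIT = interest + D_p ÷ (1 − t) = $854,000 + $344,927.54 = $1,198,927.54.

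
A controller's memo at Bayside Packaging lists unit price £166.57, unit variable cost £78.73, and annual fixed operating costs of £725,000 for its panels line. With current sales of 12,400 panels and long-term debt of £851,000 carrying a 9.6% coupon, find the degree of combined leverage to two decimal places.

Contribution at this volume is 12,400 × £87.84 = £1,089,216.00.
Subtracting fixed costs: EBIT = £1,089,216.00 − £725,000 = £364,216.00. Interest = £81,696.00.
DOL = £1,089,216.00 ÷ £364,216.00 = 2.9906; DFL = £364,216.00 ÷ £282,520.00 = 1.2892.
DCL = DOL × DFL = 2.9906 × 1.2892 = 3.8555.

3.86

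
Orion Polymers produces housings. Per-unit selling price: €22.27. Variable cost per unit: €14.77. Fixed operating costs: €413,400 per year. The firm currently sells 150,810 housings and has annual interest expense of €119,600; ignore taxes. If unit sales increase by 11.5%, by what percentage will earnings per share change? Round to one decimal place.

+21.7%

Total contribution margin = 150,810 × €7.50 = €1,131,075.00.
EBIT = €1,131,075.00 − €413,400 = €717,675.00.
Interest = €119,600.00, so EBIT − I = €598,075.00.
DCL = total CM / (EBIT − I) = €1,131,075.00 / €598,075.00 = 1.8912.
EPS therefore changes by 1.8912 × (+11.5%) = +21.7%.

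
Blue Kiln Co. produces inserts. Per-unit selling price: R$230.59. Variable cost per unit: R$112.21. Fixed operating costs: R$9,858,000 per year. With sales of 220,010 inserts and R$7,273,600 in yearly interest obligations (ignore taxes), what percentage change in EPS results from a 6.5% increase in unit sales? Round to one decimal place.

Contribution at this volume is 220,010 × R$118.38 = R$26,044,783.80.
EBIT = R$26,044,783.80 − R$9,858,000 = R$16,186,783.80.
After interest of R$7,273,600.00, pre-tax earnings = R$8,913,183.80.
DCL = total CM / (EBIT − I) = R$26,044,783.80 / R$8,913,183.80 = 2.9221.
EPS therefore changes by 2.9221 × (+6.5%) = +19.0%.

+19.0%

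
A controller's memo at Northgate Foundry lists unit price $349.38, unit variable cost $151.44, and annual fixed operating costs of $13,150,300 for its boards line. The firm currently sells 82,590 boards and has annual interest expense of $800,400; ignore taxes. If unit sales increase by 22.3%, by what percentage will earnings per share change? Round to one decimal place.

At 82,590 units, contribution = 82,590 × $197.94 = $16,347,864.60.
Subtracting fixed costs: EBIT = $16,347,864.60 − $13,150,300 = $3,197,564.60.
After interest of $800,400.00, pre-tax earnings = $2,397,164.60.
DCL = total CM / (EBIT − I) = $16,347,864.60 / $2,397,164.60 = 6.8197.
%ΔEPS = DCL × %ΔSales = 6.8197 × +22.3% = +152.1%.

+152.1%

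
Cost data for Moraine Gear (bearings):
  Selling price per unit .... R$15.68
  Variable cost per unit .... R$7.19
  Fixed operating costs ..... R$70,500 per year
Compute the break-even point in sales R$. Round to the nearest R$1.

R$130,205

CM per unit = R$15.68 − R$7.19 = R$8.49; CM ratio = R$8.49 / R$15.68 = 0.5415.
Break-even revenue = fixed costs × price ÷ CM = R$70,500 × R$15.68 ÷ R$8.49 = R$130,205.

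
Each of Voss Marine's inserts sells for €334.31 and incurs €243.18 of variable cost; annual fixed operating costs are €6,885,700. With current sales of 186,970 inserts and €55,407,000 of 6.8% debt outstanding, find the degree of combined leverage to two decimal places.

2.67

At 186,970 units, contribution = 186,970 × €91.13 = €17,038,576.10.
EBIT = €17,038,576.10 − €6,885,700 = €10,152,876.10. Interest = €3,767,676.00, so EBIT − I = €6,385,200.10.
DCL = contribution ÷ (EBIT − I) = €17,038,576.10 ÷ €6,385,200.10 = 2.6684.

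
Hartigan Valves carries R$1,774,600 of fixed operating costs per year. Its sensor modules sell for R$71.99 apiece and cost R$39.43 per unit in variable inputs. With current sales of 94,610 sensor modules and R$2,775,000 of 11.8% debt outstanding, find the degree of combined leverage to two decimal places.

Contribution at this volume is 94,610 × R$32.56 = R$3,080,501.60.
EBIT = R$3,080,501.60 − R$1,774,600 = R$1,305,901.60. Interest = R$327,450.00, so EBIT − I = R$978,451.60.
Degree of total leverage = total CM / (EBIT − interest) = R$3,080,501.60 / R$978,451.60 = 3.1483.

3.15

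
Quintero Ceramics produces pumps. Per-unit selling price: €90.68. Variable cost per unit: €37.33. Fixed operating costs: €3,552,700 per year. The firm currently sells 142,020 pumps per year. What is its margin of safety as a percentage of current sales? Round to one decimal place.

53.1%

Contribution margin per unit = €90.68 − €37.33 = €53.35. Break-even units = €3,552,700 ÷ €53.35 = 66,592.31; break-even revenue = 66,592.31 × €90.68 = €6,038,591.12.
Actual sales revenue = 142,020 × €90.68 = €12,878,373.60.
Margin of safety = (€12,878,373.60 − €6,038,591.12) ÷ €12,878,373.60 = 53.1%.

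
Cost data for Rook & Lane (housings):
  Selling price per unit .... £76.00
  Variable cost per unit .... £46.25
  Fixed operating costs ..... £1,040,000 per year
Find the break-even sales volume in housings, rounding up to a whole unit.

34,958 housings

Unit CM = price − variable cost = £76.00 − £46.25 = £29.75.
Break-even volume = fixed costs ÷ CM per unit = £1,040,000 ÷ £29.75 = 34,957.98, so 34,958 housings.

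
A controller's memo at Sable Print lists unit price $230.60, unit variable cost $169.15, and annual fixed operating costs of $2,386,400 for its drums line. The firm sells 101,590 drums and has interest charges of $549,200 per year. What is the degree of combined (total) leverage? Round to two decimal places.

1.89

At 101,590 units, contribution = 101,590 × $61.45 = $6,242,705.50.
Subtracting fixed costs: EBIT = $6,242,705.50 − $2,386,400 = $3,856,305.50. Interest = $549,200.00, so EBIT − I = $3,307,105.50.
DCL = contribution ÷ (EBIT − I) = $6,242,705.50 ÷ $3,307,105.50 = 1.8877.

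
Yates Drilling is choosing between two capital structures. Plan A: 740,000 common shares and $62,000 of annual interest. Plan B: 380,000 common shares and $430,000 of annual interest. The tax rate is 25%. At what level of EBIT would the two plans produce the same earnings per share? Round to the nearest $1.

Set EPS_A = EPS_B: (EBIT − $62,000)(1 − 0.25) ÷ 740,000 = (EBIT − $430,000)(1 − 0.25) ÷ 380,000.
The (1 − t) factor cancels: (EBIT − 62,000) × 380,000 = (EBIT − 430,000) × 740,000.
EBIT × (740,000 − 380,000) = 430,000 × 740,000 − 62,000 × 380,000 = 294,640,000,000, so EBIT = 294,640,000,000 ÷ 360,000 = 818,444.44.

$818,444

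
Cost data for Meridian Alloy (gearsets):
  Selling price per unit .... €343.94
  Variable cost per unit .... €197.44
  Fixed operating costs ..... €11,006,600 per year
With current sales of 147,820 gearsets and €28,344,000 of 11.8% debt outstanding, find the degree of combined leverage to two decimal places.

At 147,820 units, contribution = 147,820 × €146.50 = €21,655,630.00.
Subtracting fixed costs: EBIT = €21,655,630.00 − €11,006,600 = €10,649,030.00. Interest = €3,344,592.00, so EBIT − I = €7,304,438.00.
DCL = contribution ÷ (EBIT − I) = €21,655,630.00 ÷ €7,304,438.00 = 2.9647.

2.96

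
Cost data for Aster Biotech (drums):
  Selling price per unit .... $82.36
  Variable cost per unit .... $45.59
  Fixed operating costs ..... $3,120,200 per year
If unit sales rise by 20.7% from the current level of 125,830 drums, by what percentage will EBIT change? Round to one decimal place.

+63.6%

At 125,830 units, contribution = 125,830 × $36.77 = $4,626,769.10.
EBIT = $4,626,769.10 − $3,120,200 = $1,506,569.10.
Degree of operating leverage = $4,626,769.10 / $1,506,569.10 = 3.0711.
Operating income changes by 3.0711 × +20.7% = +63.6%.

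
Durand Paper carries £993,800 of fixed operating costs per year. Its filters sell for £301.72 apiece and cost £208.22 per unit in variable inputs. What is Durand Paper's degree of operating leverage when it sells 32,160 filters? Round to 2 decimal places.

1.49

Total contribution margin = 32,160 × £93.50 = £3,006,960.00.
Subtracting fixed costs: EBIT = £3,006,960.00 − £993,800 = £2,013,160.00.
Degree of operating leverage = £3,006,960.00 / £2,013,160.00 = 1.4937.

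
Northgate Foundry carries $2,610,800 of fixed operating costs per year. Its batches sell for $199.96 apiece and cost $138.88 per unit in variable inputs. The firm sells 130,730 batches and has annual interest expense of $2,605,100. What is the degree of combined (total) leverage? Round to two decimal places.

Total contribution margin = 130,730 × $61.08 = $7,984,988.40.
EBIT = $7,984,988.40 − $2,610,800 = $5,374,188.40. Interest = $2,605,100.00, so EBIT − I = $2,769,088.40.
Degree of total leverage = total CM / (EBIT − interest) = $7,984,988.40 / $2,769,088.40 = 2.8836.

2.88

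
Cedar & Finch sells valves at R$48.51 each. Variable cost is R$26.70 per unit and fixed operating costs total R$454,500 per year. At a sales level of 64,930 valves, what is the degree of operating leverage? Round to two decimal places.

1.47

Contribution at this volume is 64,930 × R$21.81 = R$1,416,123.30.
Operating income = contribution − fixed costs = R$1,416,123.30 − R$454,500 = R$961,623.30.
Degree of operating leverage = R$1,416,123.30 / R$961,623.30 = 1.4726.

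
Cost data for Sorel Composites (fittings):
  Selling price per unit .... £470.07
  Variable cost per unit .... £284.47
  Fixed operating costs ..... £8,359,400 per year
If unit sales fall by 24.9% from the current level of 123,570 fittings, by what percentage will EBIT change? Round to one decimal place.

Total contribution margin = 123,570 × £185.60 = £22,934,592.00.
Operating income = contribution − fixed costs = £22,934,592.00 − £8,359,400 = £14,575,192.00.
Degree of operating leverage = £22,934,592.00 / £14,575,192.00 = 1.5735.
So EBIT moves 1.5735 × (-24.9%) = -39.2%.

-39.2%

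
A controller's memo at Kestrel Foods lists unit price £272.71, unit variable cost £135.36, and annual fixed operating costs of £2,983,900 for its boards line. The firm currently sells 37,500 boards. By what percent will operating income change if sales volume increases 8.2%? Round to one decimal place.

+19.5%

Contribution at this volume is 37,500 × £137.35 = £5,150,625.00.
EBIT = £5,150,625.00 − £2,983,900 = £2,166,725.00.
DOL = contribution ÷ EBIT = £5,150,625.00 ÷ £2,166,725.00 = 2.3771.
%ΔEBIT = DOL × %ΔSales = 2.3771 × +8.2% = +19.5%.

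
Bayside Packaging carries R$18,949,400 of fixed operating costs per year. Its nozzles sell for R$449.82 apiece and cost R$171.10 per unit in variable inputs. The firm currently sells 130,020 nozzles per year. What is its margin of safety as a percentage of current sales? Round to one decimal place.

47.7%

Contribution margin per unit = R$449.82 − R$171.10 = R$278.72. Break-even units = R$18,949,400 ÷ R$278.72 = 67,987.23; break-even revenue = 67,987.23 × R$449.82 = R$30,582,014.60.
Actual sales revenue = 130,020 × R$449.82 = R$58,485,596.40.
Margin of safety = (R$58,485,596.40 − R$30,582,014.60) ÷ R$58,485,596.40 = 47.7%.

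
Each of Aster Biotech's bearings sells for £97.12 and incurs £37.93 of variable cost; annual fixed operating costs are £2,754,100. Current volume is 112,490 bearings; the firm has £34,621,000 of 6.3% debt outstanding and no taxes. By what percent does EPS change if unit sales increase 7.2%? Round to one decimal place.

+27.8%

At 112,490 units, contribution = 112,490 × £59.19 = £6,658,283.10.
Operating income = contribution − fixed costs = £6,658,283.10 − £2,754,100 = £3,904,183.10.
After interest of £2,181,123.00, pre-tax earnings = £1,723,060.10.
DCL = total CM / (EBIT − I) = £6,658,283.10 / £1,723,060.10 = 3.8642.
%ΔEPS = DCL × %ΔSales = 3.8642 × +7.2% = +27.8%.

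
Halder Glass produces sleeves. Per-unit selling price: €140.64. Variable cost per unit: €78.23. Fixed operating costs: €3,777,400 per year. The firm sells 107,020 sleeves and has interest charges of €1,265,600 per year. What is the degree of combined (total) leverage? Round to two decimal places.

4.08

Total contribution margin = 107,020 × €62.41 = €6,679,118.20.
EBIT = €6,679,118.20 − €3,777,400 = €2,901,718.20. Interest = €1,265,600.00.
DOL = €6,679,118.20 ÷ €2,901,718.20 = 2.3018; DFL = €2,901,718.20 ÷ €1,636,118.20 = 1.7735.
DCL = DOL × DFL = 2.3018 × 1.7735 = 4.0822.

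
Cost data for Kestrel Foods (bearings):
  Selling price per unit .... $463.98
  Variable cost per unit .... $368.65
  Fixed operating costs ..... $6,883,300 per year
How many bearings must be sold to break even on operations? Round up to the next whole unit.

Contribution margin per unit = $463.98 − $368.65 = $95.33.
Units to break even: $6,883,300 ÷ $95.33 = 72,204.97, rounded up to 72,205.

72,205 bearings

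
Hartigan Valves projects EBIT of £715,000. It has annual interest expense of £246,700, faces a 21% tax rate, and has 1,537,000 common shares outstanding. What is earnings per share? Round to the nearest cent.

£0.24

Pre-tax income = £715,000 − £246,700.00 = £468,300.00.
Net income = £468,300.00 × (1 − 0.21) = £369,957.00.
Per share: £369,957.00 / 1,537,000 shares = £0.24.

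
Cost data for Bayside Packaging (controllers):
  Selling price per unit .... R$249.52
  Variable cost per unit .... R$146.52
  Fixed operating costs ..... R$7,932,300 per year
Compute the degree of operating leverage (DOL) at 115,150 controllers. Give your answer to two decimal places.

Contribution at this volume is 115,150 × R$103.00 = R$11,860,450.00.
Subtracting fixed costs: EBIT = R$11,860,450.00 − R$7,932,300 = R$3,928,150.00.
So DOL = total CM / EBIT = R$11,860,450.00 / R$3,928,150.00 = 3.0193.

3.02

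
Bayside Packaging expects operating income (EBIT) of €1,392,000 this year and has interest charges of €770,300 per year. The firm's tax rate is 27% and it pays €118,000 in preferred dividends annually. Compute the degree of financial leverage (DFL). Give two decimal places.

Annual interest charges come to €770,300.00.
Pre-tax preferred-dividend burden = €118,000 ÷ (1 − 0.27) = €161,643.84.
DFL = EBIT ÷ [EBIT − I − D_p/(1−t)] = €1,392,000 ÷ [€1,392,000 − €770,300.00 − €161,643.84] = €1,392,000 ÷ €460,056.16 = 3.0257.

3.03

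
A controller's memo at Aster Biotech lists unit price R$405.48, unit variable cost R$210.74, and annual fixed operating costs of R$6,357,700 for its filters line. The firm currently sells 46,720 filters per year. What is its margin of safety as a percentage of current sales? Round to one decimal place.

30.1%

Unit CM = price − variable cost = R$405.48 − R$210.74 = R$194.74. Break-even units = R$6,357,700 ÷ R$194.74 = 32,647.12; break-even revenue = 32,647.12 × R$405.48 = R$13,237,753.91.
Actual sales revenue = 46,720 × R$405.48 = R$18,944,025.60.
Margin of safety = (R$18,944,025.60 − R$13,237,753.91) ÷ R$18,944,025.60 = 30.1%.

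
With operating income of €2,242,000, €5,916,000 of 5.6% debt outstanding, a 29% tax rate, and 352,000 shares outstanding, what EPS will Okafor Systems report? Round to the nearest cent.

€3.85

Pre-tax income = €2,242,000 − €331,296.00 = €1,910,704.00.
After tax at 29%: net income = €1,910,704.00 × 0.71 = €1,356,599.84.
Per share: €1,356,599.84 / 352,000 shares = €3.85.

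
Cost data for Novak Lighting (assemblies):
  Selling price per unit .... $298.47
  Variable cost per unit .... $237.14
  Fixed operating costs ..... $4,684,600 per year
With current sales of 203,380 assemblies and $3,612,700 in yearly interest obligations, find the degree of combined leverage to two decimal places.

2.99

At 203,380 units, contribution = 203,380 × $61.33 = $12,473,295.40.
EBIT = $12,473,295.40 − $4,684,600 = $7,788,695.40. Interest = $3,612,700.00, so EBIT − I = $4,175,995.40.
DCL = contribution ÷ (EBIT − I) = $12,473,295.40 ÷ $4,175,995.40 = 2.9869.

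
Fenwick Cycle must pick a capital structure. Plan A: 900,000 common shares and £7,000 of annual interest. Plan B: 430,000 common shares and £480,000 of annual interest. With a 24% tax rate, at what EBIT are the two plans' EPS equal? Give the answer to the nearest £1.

£912,745

Set EPS_A = EPS_B: (EBIT − £7,000)(1 − 0.24) ÷ 900,000 = (EBIT − £480,000)(1 − 0.24) ÷ 430,000.
The (1 − t) factor cancels: (EBIT − 7,000) × 430,000 = (EBIT − 480,000) × 900,000.
EBIT × (900,000 − 430,000) = 480,000 × 900,000 − 7,000 × 430,000 = 428,990,000,000, so EBIT = 428,990,000,000 ÷ 470,000 = 912,744.68.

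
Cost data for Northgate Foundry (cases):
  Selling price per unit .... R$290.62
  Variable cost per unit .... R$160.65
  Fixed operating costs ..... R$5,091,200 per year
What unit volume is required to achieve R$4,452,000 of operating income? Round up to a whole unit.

73,427 cases

Contribution margin per unit = R$290.62 − R$160.65 = R$129.97.
Required volume = (fixed costs + target profit) ÷ CM = (R$5,091,200 + R$4,452,000) ÷ R$129.97 = 73,426.18, so 73,427 cases.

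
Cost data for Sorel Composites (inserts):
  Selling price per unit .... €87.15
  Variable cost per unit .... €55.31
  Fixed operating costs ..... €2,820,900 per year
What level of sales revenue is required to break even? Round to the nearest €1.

CM per unit = €87.15 − €55.31 = €31.84; CM ratio = €31.84 / €87.15 = 0.3653.
Break-even sales = FC ÷ CM ratio = €2,820,900 × €87.15 / €31.84 = €7,721,151.

€7,721,151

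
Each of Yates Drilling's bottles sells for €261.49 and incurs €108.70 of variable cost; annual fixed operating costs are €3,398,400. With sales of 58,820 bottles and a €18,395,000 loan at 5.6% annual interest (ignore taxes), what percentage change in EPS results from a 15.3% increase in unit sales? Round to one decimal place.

+30.2%

Contribution at this volume is 58,820 × €152.79 = €8,987,107.80.
Operating income = contribution − fixed costs = €8,987,107.80 − €3,398,400 = €5,588,707.80.
After interest of €1,030,120.00, pre-tax earnings = €4,558,587.80.
Degree of combined leverage = contribution ÷ (EBIT − I) = €8,987,107.80 ÷ €4,558,587.80 = 1.9715.
EPS therefore changes by 1.9715 × (+15.3%) = +30.2%.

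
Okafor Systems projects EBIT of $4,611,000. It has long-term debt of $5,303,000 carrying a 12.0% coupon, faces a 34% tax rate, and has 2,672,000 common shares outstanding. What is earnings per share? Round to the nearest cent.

$0.98

Interest = $636,360.00, so EBT = $4,611,000 − $636,360.00 = $3,974,640.00.
After tax at 34%: net income = $3,974,640.00 × 0.66 = $2,623,262.40.
EPS = $2,623,262.40 ÷ 2,672,000 = $0.98.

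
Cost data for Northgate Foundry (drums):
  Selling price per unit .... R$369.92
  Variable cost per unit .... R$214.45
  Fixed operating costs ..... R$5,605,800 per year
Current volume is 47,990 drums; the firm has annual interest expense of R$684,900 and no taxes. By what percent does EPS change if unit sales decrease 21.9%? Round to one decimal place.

-139.6%

At 47,990 units, contribution = 47,990 × R$155.47 = R$7,461,005.30.
EBIT = R$7,461,005.30 − R$5,605,800 = R$1,855,205.30.
After interest of R$684,900.00, pre-tax earnings = R$1,170,305.30.
DCL = total CM / (EBIT − I) = R$7,461,005.30 / R$1,170,305.30 = 6.3753.
EPS therefore changes by 6.3753 × (-21.9%) = -139.6%.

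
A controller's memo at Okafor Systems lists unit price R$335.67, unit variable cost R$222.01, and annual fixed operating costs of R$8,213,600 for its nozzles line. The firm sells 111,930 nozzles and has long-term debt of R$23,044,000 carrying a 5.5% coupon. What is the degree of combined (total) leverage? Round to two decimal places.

3.93

At 111,930 units, contribution = 111,930 × R$113.66 = R$12,721,963.80.
Operating income = contribution − fixed costs = R$12,721,963.80 − R$8,213,600 = R$4,508,363.80. Interest = R$1,267,420.00, so EBIT − I = R$3,240,943.80.
Degree of total leverage = total CM / (EBIT − interest) = R$12,721,963.80 / R$3,240,943.80 = 3.9254.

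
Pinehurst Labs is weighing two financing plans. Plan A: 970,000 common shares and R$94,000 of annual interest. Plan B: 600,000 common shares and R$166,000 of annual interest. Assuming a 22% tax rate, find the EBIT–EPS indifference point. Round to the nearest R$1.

At indifference, (EBIT − 94,000)(1 − t)/970,000 = (EBIT − 166,000)(1 − t)/600,000.
The (1 − t) factor cancels: (EBIT − 94,000) × 600,000 = (EBIT − 166,000) × 970,000.
Solving, EBIT = (166,000·970,000 − 94,000·600,000) / (970,000 − 600,000) = 104,620,000,000 / 370,000 = 282,756.76.

R$282,757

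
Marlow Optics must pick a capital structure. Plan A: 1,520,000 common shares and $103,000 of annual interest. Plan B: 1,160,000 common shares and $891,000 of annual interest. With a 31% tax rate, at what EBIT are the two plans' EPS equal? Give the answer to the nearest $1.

$3,430,111

Set EPS_A = EPS_B: (EBIT − $103,000)(1 − 0.31) ÷ 1,520,000 = (EBIT − $891,000)(1 − 0.31) ÷ 1,160,000.
The (1 − t) factor cancels: (EBIT − 103,000) × 1,160,000 = (EBIT − 891,000) × 1,520,000.
EBIT × (1,520,000 − 1,160,000) = 891,000 × 1,520,000 − 103,000 × 1,160,000 = 1,234,840,000,000, so EBIT = 1,234,840,000,000 ÷ 360,000 = 3,430,111.11.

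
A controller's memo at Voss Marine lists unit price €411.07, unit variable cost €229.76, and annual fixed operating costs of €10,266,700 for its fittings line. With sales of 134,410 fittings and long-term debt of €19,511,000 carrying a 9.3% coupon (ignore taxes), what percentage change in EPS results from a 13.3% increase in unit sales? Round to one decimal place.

Contribution at this volume is 134,410 × €181.31 = €24,369,877.10.
Subtracting fixed costs: EBIT = €24,369,877.10 − €10,266,700 = €14,103,177.10.
After interest of €1,814,523.00, pre-tax earnings = €12,288,654.10.
DCL = total CM / (EBIT − I) = €24,369,877.10 / €12,288,654.10 = 1.9831.
EPS therefore changes by 1.9831 × (+13.3%) = +26.4%.

+26.4%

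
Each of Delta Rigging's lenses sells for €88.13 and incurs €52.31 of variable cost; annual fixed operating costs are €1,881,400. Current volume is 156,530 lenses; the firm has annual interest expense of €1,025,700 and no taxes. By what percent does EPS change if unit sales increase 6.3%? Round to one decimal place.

Total contribution margin = 156,530 × €35.82 = €5,606,904.60.
EBIT = €5,606,904.60 − €1,881,400 = €3,725,504.60.
After interest of €1,025,700.00, pre-tax earnings = €2,699,804.60.
Degree of combined leverage = contribution ÷ (EBIT − I) = €5,606,904.60 ÷ €2,699,804.60 = 2.0768.
%ΔEPS = DCL × %ΔSales = 2.0768 × +6.3% = +13.1%.

+13.1%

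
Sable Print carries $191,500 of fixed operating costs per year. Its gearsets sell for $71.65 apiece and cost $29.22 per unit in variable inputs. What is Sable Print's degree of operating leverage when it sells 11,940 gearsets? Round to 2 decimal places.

At 11,940 units, contribution = 11,940 × $42.43 = $506,614.20.
EBIT = $506,614.20 − $191,500 = $315,114.20.
So DOL = total CM / EBIT = $506,614.20 / $315,114.20 = 1.6077.

1.61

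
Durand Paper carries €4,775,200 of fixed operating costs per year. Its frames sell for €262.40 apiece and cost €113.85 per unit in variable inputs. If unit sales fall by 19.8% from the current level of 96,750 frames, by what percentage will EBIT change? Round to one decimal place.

Total contribution margin = 96,750 × €148.55 = €14,372,212.50.
Subtracting fixed costs: EBIT = €14,372,212.50 − €4,775,200 = €9,597,012.50.
Degree of operating leverage = €14,372,212.50 / €9,597,012.50 = 1.4976.
%ΔEBIT = DOL × %ΔSales = 1.4976 × -19.8% = -29.7%.

-29.7%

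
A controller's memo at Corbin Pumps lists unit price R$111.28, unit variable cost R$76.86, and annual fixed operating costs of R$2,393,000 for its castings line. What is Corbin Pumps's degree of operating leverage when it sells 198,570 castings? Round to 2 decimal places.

1.54

Total contribution margin = 198,570 × R$34.42 = R$6,834,779.40.
Operating income = contribution − fixed costs = R$6,834,779.40 − R$2,393,000 = R$4,441,779.40.
So DOL = total CM / EBIT = R$6,834,779.40 / R$4,441,779.40 = 1.5387.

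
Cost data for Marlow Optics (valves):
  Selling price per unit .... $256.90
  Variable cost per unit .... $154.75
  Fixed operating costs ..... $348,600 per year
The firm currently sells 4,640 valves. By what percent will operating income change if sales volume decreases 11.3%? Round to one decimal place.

-42.7%

Contribution at this volume is 4,640 × $102.15 = $473,976.00.
Operating income = contribution − fixed costs = $473,976.00 − $348,600 = $125,376.00.
DOL = contribution ÷ EBIT = $473,976.00 ÷ $125,376.00 = 3.7804.
Operating income changes by 3.7804 × -11.3% = -42.7%.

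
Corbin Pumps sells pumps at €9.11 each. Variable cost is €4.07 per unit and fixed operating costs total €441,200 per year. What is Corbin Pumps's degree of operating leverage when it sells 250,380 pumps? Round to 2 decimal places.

Total contribution margin = 250,380 × €5.04 = €1,261,915.20.
Subtracting fixed costs: EBIT = €1,261,915.20 − €441,200 = €820,715.20.
So DOL = total CM / EBIT = €1,261,915.20 / €820,715.20 = 1.5376.

1.54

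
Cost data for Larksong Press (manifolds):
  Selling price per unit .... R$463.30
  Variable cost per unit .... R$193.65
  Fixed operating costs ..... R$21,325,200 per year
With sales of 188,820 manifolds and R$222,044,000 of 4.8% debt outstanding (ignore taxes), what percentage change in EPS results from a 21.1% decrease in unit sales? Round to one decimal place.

-56.7%

Contribution at this volume is 188,820 × R$269.65 = R$50,915,313.00.
Operating income = contribution − fixed costs = R$50,915,313.00 − R$21,325,200 = R$29,590,113.00.
After interest of R$10,658,112.00, pre-tax earnings = R$18,932,001.00.
DCL = total CM / (EBIT − I) = R$50,915,313.00 / R$18,932,001.00 = 2.6894.
EPS therefore changes by 2.6894 × (-21.1%) = -56.7%.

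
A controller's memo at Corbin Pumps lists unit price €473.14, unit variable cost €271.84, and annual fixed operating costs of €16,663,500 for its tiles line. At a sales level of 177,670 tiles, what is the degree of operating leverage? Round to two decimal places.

1.87

Contribution at this volume is 177,670 × €201.30 = €35,764,971.00.
Operating income = contribution − fixed costs = €35,764,971.00 − €16,663,500 = €19,101,471.00.
So DOL = total CM / EBIT = €35,764,971.00 / €19,101,471.00 = 1.8724.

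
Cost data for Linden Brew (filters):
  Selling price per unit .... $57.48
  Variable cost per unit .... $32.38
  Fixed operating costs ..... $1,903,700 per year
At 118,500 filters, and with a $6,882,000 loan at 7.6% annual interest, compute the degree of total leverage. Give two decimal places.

Contribution at this volume is 118,500 × $25.10 = $2,974,350.00.
Subtracting fixed costs: EBIT = $2,974,350.00 − $1,903,700 = $1,070,650.00. Interest = $523,032.00.
DOL = $2,974,350.00 ÷ $1,070,650.00 = 2.7781; DFL = $1,070,650.00 ÷ $547,618.00 = 1.9551.
Combined leverage = 2.7781 × 1.9551 = 5.4315.

5.43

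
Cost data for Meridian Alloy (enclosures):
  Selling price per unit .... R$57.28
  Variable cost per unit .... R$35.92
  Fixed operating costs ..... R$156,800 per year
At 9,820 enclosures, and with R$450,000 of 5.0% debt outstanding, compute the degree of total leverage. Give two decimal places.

6.89

At 9,820 units, contribution = 9,820 × R$21.36 = R$209,755.20.
EBIT = R$209,755.20 − R$156,800 = R$52,955.20. Interest = R$22,500.00, so EBIT − I = R$30,455.20.
DCL = contribution ÷ (EBIT − I) = R$209,755.20 ÷ R$30,455.20 = 6.8873.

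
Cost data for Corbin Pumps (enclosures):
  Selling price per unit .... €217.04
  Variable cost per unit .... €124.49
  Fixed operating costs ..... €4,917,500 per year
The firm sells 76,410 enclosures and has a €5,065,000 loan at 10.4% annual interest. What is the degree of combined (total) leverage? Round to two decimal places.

Contribution at this volume is 76,410 × €92.55 = €7,071,745.50.
Subtracting fixed costs: EBIT = €7,071,745.50 − €4,917,500 = €2,154,245.50. Interest = €526,760.00, so EBIT − I = €1,627,485.50.
DCL = contribution ÷ (EBIT − I) = €7,071,745.50 ÷ €1,627,485.50 = 4.3452.

4.35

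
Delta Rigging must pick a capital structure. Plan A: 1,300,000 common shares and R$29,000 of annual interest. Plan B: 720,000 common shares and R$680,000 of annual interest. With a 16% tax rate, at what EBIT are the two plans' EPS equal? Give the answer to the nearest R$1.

R$1,488,138

At indifference, (EBIT − 29,000)(1 − t)/1,300,000 = (EBIT − 680,000)(1 − t)/720,000.
The (1 − t) factor cancels: (EBIT − 29,000) × 720,000 = (EBIT − 680,000) × 1,300,000.
Solving, EBIT = (680,000·1,300,000 − 29,000·720,000) / (1,300,000 − 720,000) = 863,120,000,000 / 580,000 = 1,488,137.93.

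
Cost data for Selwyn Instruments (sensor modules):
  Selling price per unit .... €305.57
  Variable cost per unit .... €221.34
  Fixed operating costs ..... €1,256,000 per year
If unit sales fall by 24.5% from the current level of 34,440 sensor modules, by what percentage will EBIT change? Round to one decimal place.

-43.2%

At 34,440 units, contribution = 34,440 × €84.23 = €2,900,881.20.
Operating income = contribution − fixed costs = €2,900,881.20 − €1,256,000 = €1,644,881.20.
So DOL = total CM / EBIT = €2,900,881.20 / €1,644,881.20 = 1.7636.
Operating income changes by 1.7636 × -24.5% = -43.2%.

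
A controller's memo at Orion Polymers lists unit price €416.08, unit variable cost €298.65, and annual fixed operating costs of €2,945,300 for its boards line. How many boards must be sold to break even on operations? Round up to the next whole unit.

Contribution margin per unit = €416.08 − €298.65 = €117.43.
Break-even Q = €2,945,300 / €117.43 = 25,081.33 → 25,082 boards.

25,082 boards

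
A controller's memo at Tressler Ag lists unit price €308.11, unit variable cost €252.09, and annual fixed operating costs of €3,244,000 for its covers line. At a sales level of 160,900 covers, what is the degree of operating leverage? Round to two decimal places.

1.56

At 160,900 units, contribution = 160,900 × €56.02 = €9,013,618.00.
Operating income = contribution − fixed costs = €9,013,618.00 − €3,244,000 = €5,769,618.00.
So DOL = total CM / EBIT = €9,013,618.00 / €5,769,618.00 = 1.5623.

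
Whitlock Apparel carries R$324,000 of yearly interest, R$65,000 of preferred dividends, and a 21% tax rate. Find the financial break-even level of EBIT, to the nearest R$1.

Preferred dividends are paid after tax, so their pre-tax equivalent is R$65,000 ÷ (1 − 0.21) = R$82,278.48.
Financial break-even EBIT = interest + D_p ÷ (1 − t) = R$324,000 + R$82,278.48 = R$406,278.48.

R$406,278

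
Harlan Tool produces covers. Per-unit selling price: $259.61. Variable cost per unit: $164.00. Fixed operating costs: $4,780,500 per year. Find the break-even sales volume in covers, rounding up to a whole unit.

Contribution margin per unit = $259.61 − $164.00 = $95.61.
Break-even volume = fixed costs ÷ CM per unit = $4,780,500 ÷ $95.61 = 50,000.00, so 50,000 covers.

50,000 covers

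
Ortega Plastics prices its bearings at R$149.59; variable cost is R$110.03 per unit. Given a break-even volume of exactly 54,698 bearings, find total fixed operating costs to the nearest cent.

R$2,163,852.88

Contribution margin per unit = R$149.59 − R$110.03 = R$39.56.
Fixed costs = break-even units × CM = 54,698 × R$39.56 = R$2,163,852.88.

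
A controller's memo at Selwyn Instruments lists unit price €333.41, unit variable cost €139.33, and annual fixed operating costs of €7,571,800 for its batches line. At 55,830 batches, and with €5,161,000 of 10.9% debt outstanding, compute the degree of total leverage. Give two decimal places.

Contribution at this volume is 55,830 × €194.08 = €10,835,486.40.
Subtracting fixed costs: EBIT = €10,835,486.40 − €7,571,800 = €3,263,686.40. Interest = €562,549.00.
DOL = €10,835,486.40 ÷ €3,263,686.40 = 3.3200; DFL = €3,263,686.40 ÷ €2,701,137.40 = 1.2083.
DCL = DOL × DFL = 3.3200 × 1.2083 = 4.0116.

4.01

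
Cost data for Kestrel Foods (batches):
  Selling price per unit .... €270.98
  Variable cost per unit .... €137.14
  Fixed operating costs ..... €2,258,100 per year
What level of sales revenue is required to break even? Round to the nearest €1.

€4,571,876

Contribution margin per unit = €270.98 − €137.14 = €133.84, a CM ratio of €133.84 ÷ €270.98 = 0.4939.
Break-even sales = FC ÷ CM ratio = €2,258,100 × €270.98 / €133.84 = €4,571,876.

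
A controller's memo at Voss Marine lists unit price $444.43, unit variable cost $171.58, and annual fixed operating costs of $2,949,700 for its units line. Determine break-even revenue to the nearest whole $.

$4,804,600

CM per unit = $444.43 − $171.58 = $272.85; CM ratio = $272.85 / $444.43 = 0.6139.
Break-even sales = FC ÷ CM ratio = $2,949,700 × $444.43 / $272.85 = $4,804,600.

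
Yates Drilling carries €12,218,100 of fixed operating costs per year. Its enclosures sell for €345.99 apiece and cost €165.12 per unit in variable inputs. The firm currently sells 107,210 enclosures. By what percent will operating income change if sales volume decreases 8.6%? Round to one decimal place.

-23.2%

At 107,210 units, contribution = 107,210 × €180.87 = €19,391,072.70.
Subtracting fixed costs: EBIT = €19,391,072.70 − €12,218,100 = €7,172,972.70.
Degree of operating leverage = €19,391,072.70 / €7,172,972.70 = 2.7034.
Operating income changes by 2.7034 × -8.6% = -23.2%.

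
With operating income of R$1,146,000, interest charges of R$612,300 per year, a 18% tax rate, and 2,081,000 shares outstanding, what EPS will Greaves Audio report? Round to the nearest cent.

Pre-tax income = R$1,146,000 − R$612,300.00 = R$533,700.00.
Net income = R$533,700.00 × (1 − 0.18) = R$437,634.00.
Per share: R$437,634.00 / 2,081,000 shares = R$0.21.

R$0.21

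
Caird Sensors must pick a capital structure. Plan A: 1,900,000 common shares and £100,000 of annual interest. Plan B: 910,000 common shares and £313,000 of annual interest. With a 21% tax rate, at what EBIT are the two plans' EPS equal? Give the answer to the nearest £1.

£508,788

At indifference, (EBIT − 100,000)(1 − t)/1,900,000 = (EBIT − 313,000)(1 − t)/910,000.
The (1 − t) factor cancels: (EBIT − 100,000) × 910,000 = (EBIT − 313,000) × 1,900,000.
Solving, EBIT = (313,000·1,900,000 − 100,000·910,000) / (1,900,000 − 910,000) = 503,700,000,000 / 990,000 = 508,787.88.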